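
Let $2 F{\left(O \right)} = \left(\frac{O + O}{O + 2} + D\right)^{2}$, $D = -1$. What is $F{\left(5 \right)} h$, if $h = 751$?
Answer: $\frac{6759}{98} \approx 68.969$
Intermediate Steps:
$F{\left(O \right)} = \frac{\left(-1 + \frac{2 O}{2 + O}\right)^{2}}{2}$ ($F{\left(O \right)} = \frac{\left(\frac{O + O}{O + 2} - 1\right)^{2}}{2} = \frac{\left(\frac{2 O}{2 + O} - 1\right)^{2}}{2} = \frac{\left(-1 + \frac{2 O}{2 + O}\right)^{2}}{2}$)
$F{\left(5 \right)} h = \frac{\left(-2 + 5\right)^{2}}{2 \left(2 + 5\right)^{2}} \cdot 751 = \frac{3^{2}}{2 \cdot 49} \cdot 751 = \frac{1}{2} \cdot 9 \cdot \frac{1}{49} \cdot 751 = \frac{9}{98} \cdot 751 = \frac{6759}{98}$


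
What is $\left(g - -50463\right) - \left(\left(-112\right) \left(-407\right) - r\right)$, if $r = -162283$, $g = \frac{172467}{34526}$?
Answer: $- \frac{5434358037}{34526} \approx -1.574 \cdot 10^{5}$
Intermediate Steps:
$g = \frac{172467}{34526}$ ($g = 172467 \cdot \frac{1}{34526} = \frac{172467}{34526} \approx 4.9953$)
$\left(g - -50463\right) - \left(\left(-112\right) \left(-407\right) - r\right) = \left(\frac{172467}{34526} - -50463\right) - \left(\left(-112\right) \left(-407\right) - -162283\right) = \left(\frac{172467}{34526} + 50463\right) - \left(45584 + 162283\right) = \frac{1742458005}{34526} - 207867 = - \frac{5434358037}{34526}$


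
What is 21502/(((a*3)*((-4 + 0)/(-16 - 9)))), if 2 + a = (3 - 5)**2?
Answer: 268775/12 ≈ 22398.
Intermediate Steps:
a = 2 (a = -2 + (3 - 5)**2 = -2 + (-2)**2 = -2 + 4 = 2)
21502/(((a*3)*((-4 + 0)/(-16 - 9)))) = 21502/(((2*3)*((-4 + 0)/(-16 - 9)))) = 21502/((6*(-4/(-25)))) = 21502/((6*(-4*(-1/25)))) = 21502/((6*(4/25))) = 21502/(24/25) = 21502*(25/24) = 268775/12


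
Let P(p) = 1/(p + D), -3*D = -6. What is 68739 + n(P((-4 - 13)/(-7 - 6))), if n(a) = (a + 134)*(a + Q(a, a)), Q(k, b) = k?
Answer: 127248561/1849 ≈ 68820.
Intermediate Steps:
D = 2 (D = -⅓*(-6) = 2)
P(p) = 1/(2 + p) (P(p) = 1/(p + 2) = 1/(2 + p))
n(a) = 2*a*(134 + a) (n(a) = (a + 134)*(a + a) = (134 + a)*(2*a) = 2*a*(134 + a))
68739 + n(P((-4 - 13)/(-7 - 6))) = 68739 + 2*(134 + 1/(2 + (-4 - 13)/(-7 - 6)))/(2 + (-4 - 13)/(-7 - 6)) = 68739 + 2*(134 + 1/(2 - 17/(-13)))/(2 - 17/(-13)) = 68739 + 2*(134 + 1/(2 - 17*(-1/13)))/(2 - 17*(-1/13)) = 68739 + 2*(134 + 1/(2 + 17/13))/(2 + 17/13) = 68739 + 2*(134 + 1/(43/13))/(43/13) = 68739 + 2*(13/43)*(134 + 13/43) = 68739 + 2*(13/43)*(5775/43) = 68739 + 150150/1849 = 127248561/1849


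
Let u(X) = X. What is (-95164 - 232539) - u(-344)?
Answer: -327359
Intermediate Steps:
(-95164 - 232539) - u(-344) = (-95164 - 232539) - 1*(-344) = -327703 + 344 = -327359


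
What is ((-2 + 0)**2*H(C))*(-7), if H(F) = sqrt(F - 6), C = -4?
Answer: -28*I*sqrt(10) ≈ -88.544*I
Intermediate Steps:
H(F) = sqrt(-6 + F)
((-2 + 0)**2*H(C))*(-7) = ((-2 + 0)**2*sqrt(-6 - 4))*(-7) = ((-2)**2*sqrt(-10))*(-7) = (4*(I*sqrt(10)))*(-7) = (4*I*sqrt(10))*(-7) = -28*I*sqrt(10)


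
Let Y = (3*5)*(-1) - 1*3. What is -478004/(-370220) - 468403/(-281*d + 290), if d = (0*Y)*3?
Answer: -1732735375/1073638 ≈ -1613.9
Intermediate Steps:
Y = -18 (Y = 15*(-1) - 3 = -15 - 3 = -18)
d = 0 (d = (0*(-18))*3 = 0*3 = 0)
-478004/(-370220) - 468403/(-281*d + 290) = -478004/(-370220) - 468403/(-281*0 + 290) = -478004*(-1/370220) - 468403/(0 + 290) = 119501/92555 - 468403/290 = -1732735375/1073638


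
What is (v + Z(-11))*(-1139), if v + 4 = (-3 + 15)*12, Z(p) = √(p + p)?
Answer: -159460 - 1139*I*√22 ≈ -1.5946e+5 - 5342.4*I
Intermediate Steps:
Z(p) = √2*√p (Z(p) = √(2*p) = √2*√p)
v = 140 (v = -4 + (-3 + 15)*12 = -4 + 12*12 = -4 + 144 = 140)
(v + Z(-11))*(-1139) = (140 + √2*√(-11))*(-1139) = (140 + √2*(I*√11))*(-1139) = (140 + I*√22)*(-1139) = -159460 - 1139*I*√22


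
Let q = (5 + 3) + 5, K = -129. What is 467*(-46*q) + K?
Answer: -279395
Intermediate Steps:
q = 13 (q = 8 + 5 = 13)
467*(-46*q) + K = 467*(-46*13) - 129 = 467*(-598) - 129 = -279266 - 129 = -279395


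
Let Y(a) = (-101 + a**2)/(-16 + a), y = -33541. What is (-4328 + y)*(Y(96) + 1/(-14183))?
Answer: -75317342409/17456 ≈ -4.3147e+6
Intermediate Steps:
Y(a) = (-101 + a**2)/(-16 + a)
(-4328 + y)*(Y(96) + 1/(-14183)) = (-4328 - 33541)*((-101 + 96**2)/(-16 + 96) + 1/(-14183)) = -37869*((-101 + 9216)/80 - 1/14183) = -37869*((1/80)*9115 - 1/14183) = -37869*(1823/16 - 1/14183) = -37869*25855593/226928 = -75317342409/17456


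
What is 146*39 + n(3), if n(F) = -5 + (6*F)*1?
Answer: 5707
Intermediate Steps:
n(F) = -5 + 6*F
146*39 + n(3) = 146*39 + (-5 + 6*3) = 5694 + (-5 + 18) = 5694 + 13 = 5707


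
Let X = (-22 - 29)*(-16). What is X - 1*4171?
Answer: -3355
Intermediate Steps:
X = 816 (X = -51*(-16) = 816)
X - 1*4171 = 816 - 1*4171 = 816 - 4171 = -3355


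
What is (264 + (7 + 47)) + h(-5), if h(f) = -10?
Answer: 308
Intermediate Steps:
(264 + (7 + 47)) + h(-5) = (264 + (7 + 47)) - 10 = (264 + 54) - 10 = 318 - 10 = 308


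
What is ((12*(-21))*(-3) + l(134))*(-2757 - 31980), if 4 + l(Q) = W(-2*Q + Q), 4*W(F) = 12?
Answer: -26226435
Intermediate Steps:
W(F) = 3 (W(F) = (¼)*12 = 3)
l(Q) = -1 (l(Q) = -4 + 3 = -1)
((12*(-21))*(-3) + l(134))*(-2757 - 31980) = ((12*(-21))*(-3) - 1)*(-2757 - 31980) = (-252*(-3) - 1)*(-34737) = (756 - 1)*(-34737) = 755*(-34737) = -26226435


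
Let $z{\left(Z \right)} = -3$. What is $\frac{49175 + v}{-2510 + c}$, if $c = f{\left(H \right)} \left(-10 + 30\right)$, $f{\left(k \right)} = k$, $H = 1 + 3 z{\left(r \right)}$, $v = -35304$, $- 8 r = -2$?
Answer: $- \frac{13871}{2670} \approx -5.1951$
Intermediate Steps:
$r = \frac{1}{4}$ ($r = \left(- \frac{1}{8}\right) \left(-2\right) = \frac{1}{4} \approx 0.25$)
$H = -8$ ($H = 1 + 3 \left(-3\right) = 1 - 9 = -8$)
$c = -160$ ($c = - 8 \left(-10 + 30\right) = \left(-8\right) 20 = -160$)
$\frac{49175 + v}{-2510 + c} = \frac{49175 - 35304}{-2510 - 160} = \frac{13871}{-2670} = 13871 \left(- \frac{1}{2670}\right) = - \frac{13871}{2670}$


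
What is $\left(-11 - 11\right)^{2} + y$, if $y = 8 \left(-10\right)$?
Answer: $404$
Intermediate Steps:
$y = -80$
$\left(-11 - 11\right)^{2} + y = \left(-11 - 11\right)^{2} - 80 = \left(-22\right)^{2} - 80 = 484 - 80 = 404$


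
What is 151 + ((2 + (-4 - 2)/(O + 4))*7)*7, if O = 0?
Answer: 351/2 ≈ 175.50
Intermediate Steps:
151 + ((2 + (-4 - 2)/(O + 4))*7)*7 = 151 + ((2 + (-4 - 2)/(0 + 4))*7)*7 = 151 + ((2 - 6/4)*7)*7 = 151 + ((2 - 6*¼)*7)*7 = 151 + ((2 - 3/2)*7)*7 = 151 + ((½)*7)*7 = 151 + (7/2)*7 = 151 + 49/2 = 351/2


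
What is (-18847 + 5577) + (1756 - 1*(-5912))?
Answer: -5602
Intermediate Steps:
(-18847 + 5577) + (1756 - 1*(-5912)) = -13270 + (1756 + 5912) = -13270 + 7668 = -5602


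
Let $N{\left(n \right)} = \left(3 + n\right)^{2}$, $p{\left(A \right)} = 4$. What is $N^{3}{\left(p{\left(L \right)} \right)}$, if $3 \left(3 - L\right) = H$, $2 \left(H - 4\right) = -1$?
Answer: $117649$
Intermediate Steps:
$H = \frac{7}{2}$ ($H = 4 + \frac{1}{2} \left(-1\right) = 4 - \frac{1}{2} = \frac{7}{2} \approx 3.5$)
$L = \frac{11}{6}$ ($L = 3 - \frac{7}{6} = \frac{11}{6} \approx 1.8333$)
$N^{3}{\left(p{\left(L \right)} \right)} = \left(\left(3 + 4\right)^{2}\right)^{3} = \left(7^{2}\right)^{3} = 49^{3} = 117649$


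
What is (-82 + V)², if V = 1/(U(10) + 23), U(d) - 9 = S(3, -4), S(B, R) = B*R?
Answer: 2686321/400 ≈ 6715.8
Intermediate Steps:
U(d) = -3 (U(d) = 9 + 3*(-4) = 9 - 12 = -3)
V = 1/20 (V = 1/(-3 + 23) = 1/20 ≈ 0.050000)
(-82 + V)² = (-82 + 1/20)² = (-1639/20)² = 2686321/400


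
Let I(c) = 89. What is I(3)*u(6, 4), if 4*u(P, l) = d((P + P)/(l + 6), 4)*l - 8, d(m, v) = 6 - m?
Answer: 1246/5 ≈ 249.20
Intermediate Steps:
u(P, l) = -2 + l*(6 - 2*P/(6 + l))/4 (u(P, l) = ((6 - (P + P)/(l + 6))*l - 8)/4 = ((6 - 2*P/(6 + l))*l - 8)/4 = (l*(6 - 2*P/(6 + l)) - 8)/4 = (-8 + l*(6 - 2*P/(6 + l)))/4 = -2 + l*(6 - 2*P/(6 + l))/4)
I(3)*u(6, 4) = 89*((-24 + 3*4**2 + 14*4 - 1*6*4)/(2*(6 + 4))) = 89*((1/2)*(-24 + 3*16 + 56 - 24)/10) = 89*((1/2)*(1/10)*(-24 + 48 + 56 - 24)) = 89*((1/2)*(1/10)*56) = 89*(14/5) = 1246/5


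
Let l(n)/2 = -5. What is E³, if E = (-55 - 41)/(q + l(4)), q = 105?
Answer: -884736/857375 ≈ -1.0319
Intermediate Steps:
l(n) = -10 (l(n) = 2*(-5) = -10)
E = -96/95 (E = (-55 - 41)/(105 - 10) = -96/95 ≈ -1.0105)
E³ = (-96/95)³ = -884736/857375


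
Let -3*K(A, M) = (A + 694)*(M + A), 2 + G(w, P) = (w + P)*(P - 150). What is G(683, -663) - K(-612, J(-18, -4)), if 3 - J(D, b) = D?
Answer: -32416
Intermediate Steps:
J(D, b) = 3 - D
G(w, P) = -2 + (-150 + P)*(P + w) (G(w, P) = -2 + (w + P)*(P - 150) = -2 + (P + w)*(-150 + P) = -2 + (-150 + P)*(P + w))
K(A, M) = -(694 + A)*(A + M)/3 (K(A, M) = -(A + 694)*(M + A)/3 = -(694 + A)*(A + M)/3)
G(683, -663) - K(-612, J(-18, -4)) = (-2 + (-663)**2 - 150*(-663) - 150*683 - 663*683) - (-694/3*(-612) - 694*(3 - 1*(-18))/3 - 1/3*(-612)**2 - 1/3*(-612)*(3 - 1*(-18))) = (-2 + 439569 + 99450 - 102450 - 452829) - (141576 - 694*(3 + 18)/3 - 1/3*374544 - 1/3*(-612)*(3 + 18)) = -16262 - (141576 - 694/3*21 - 124848 - 1/3*(-612)*21) = -16262 - (141576 - 4858 - 124848 + 4284) = -16262 - 1*16154 = -16262 - 16154 = -32416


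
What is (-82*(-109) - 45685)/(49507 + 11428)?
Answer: -36747/60935 ≈ -0.60305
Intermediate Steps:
(-82*(-109) - 45685)/(49507 + 11428) = (8938 - 45685)/60935 = -36747*1/60935 = -36747/60935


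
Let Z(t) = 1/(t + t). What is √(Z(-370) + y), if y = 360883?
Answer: √49404882515/370 ≈ 600.74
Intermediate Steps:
Z(t) = 1/(2*t)
√(Z(-370) + y) = √((½)/(-370) + 360883) = √((½)*(-1/370) + 360883) = √(-1/740 + 360883) = √(267053419/740) = √49404882515/370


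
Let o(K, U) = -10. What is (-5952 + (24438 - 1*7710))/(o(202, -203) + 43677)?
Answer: 10776/43667 ≈ 0.24678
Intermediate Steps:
(-5952 + (24438 - 1*7710))/(o(202, -203) + 43677) = (-5952 + (24438 - 1*7710))/(-10 + 43677) = (-5952 + (24438 - 7710))/43667 = (-5952 + 16728)*(1/43667) = 10776*(1/43667) = 10776/43667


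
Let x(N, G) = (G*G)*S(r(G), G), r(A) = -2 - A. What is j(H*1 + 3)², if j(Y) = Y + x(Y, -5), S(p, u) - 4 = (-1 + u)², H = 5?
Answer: 1016064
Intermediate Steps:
S(p, u) = 4 + (-1 + u)²
x(N, G) = G²*(4 + (-1 + G)²) (x(N, G) = (G*G)*(4 + (-1 + G)²) = G²*(4 + (-1 + G)²))
j(Y) = 1000 + Y (j(Y) = Y + (-5)²*(4 + (-1 - 5)²) = Y + 25*(4 + (-6)²) = Y + 25*(4 + 36) = Y + 25*40 = Y + 1000 = 1000 + Y)
j(H*1 + 3)² = (1000 + (5*1 + 3))² = (1000 + (5 + 3))² = (1000 + 8)² = 1008² = 1016064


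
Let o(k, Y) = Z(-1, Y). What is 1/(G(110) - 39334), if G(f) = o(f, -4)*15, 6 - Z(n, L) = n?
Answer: -1/39229 ≈ -2.5491e-5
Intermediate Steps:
Z(n, L) = 6 - n
o(k, Y) = 7 (o(k, Y) = 6 - 1*(-1) = 6 + 1 = 7)
G(f) = 105 (G(f) = 7*15 = 105)
1/(G(110) - 39334) = 1/(105 - 39334) = 1/(-39229) = -1/39229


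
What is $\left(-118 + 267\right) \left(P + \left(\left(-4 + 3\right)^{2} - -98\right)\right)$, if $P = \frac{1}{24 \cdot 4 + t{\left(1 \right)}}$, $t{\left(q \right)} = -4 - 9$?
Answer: $\frac{1224482}{83} \approx 14753.0$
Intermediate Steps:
$t{\left(q \right)} = -13$
$P = \frac{1}{83}$ ($P = \frac{1}{24 \cdot 4 - 13} = \frac{1}{96 - 13} = \frac{1}{83} \approx 0.012048$)
$\left(-118 + 267\right) \left(P + \left(\left(-4 + 3\right)^{2} - -98\right)\right) = \left(-118 + 267\right) \left(\frac{1}{83} + \left(\left(-4 + 3\right)^{2} - -98\right)\right) = 149 \left(\frac{1}{83} + \left(\left(-1\right)^{2} + 98\right)\right) = 149 \left(\frac{1}{83} + \left(1 + 98\right)\right) = 149 \left(\frac{1}{83} + 99\right) = 149 \cdot \frac{8218}{83} = \frac{1224482}{83}$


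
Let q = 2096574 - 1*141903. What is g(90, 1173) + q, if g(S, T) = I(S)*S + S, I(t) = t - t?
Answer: 1954761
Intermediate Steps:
I(t) = 0
g(S, T) = S (g(S, T) = 0*S + S = 0 + S = S)
q = 1954671 (q = 2096574 - 141903 = 1954671)
g(90, 1173) + q = 90 + 1954671 = 1954761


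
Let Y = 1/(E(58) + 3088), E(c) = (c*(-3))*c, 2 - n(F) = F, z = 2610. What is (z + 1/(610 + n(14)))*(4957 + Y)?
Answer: 4168345040299/322184 ≈ 1.2938e+7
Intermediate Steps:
n(F) = 2 - F
E(c) = -3*c² (E(c) = (-3*c)*c = -3*c²)
Y = -1/7004 (Y = 1/(-3*58² + 3088) = 1/(-3*3364 + 3088) = 1/(-10092 + 3088) = 1/(-7004) = -1/7004 ≈ -0.00014278)
(z + 1/(610 + n(14)))*(4957 + Y) = (2610 + 1/(610 + (2 - 1*14)))*(4957 - 1/7004) = (2610 + 1/(610 + (2 - 14)))*(34718827/7004) = (2610 + 1/(610 - 12))*(34718827/7004) = (2610 + 1/598)*(34718827/7004) = (1560781/598)*(34718827/7004) = 4168345040299/322184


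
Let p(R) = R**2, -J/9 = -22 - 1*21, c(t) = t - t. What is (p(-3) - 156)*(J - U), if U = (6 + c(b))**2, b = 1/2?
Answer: -51597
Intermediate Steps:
b = 1/2 (b = 1*(1/2) = 1/2 ≈ 0.50000)
c(t) = 0
J = 387 (J = -9*(-22 - 1*21) = -9*(-22 - 21) = -9*(-43) = 387)
U = 36 (U = (6 + 0)**2 = 6**2 = 36)
(p(-3) - 156)*(J - U) = ((-3)**2 - 156)*(387 - 1*36) = (9 - 156)*(387 - 36) = -147*351 = -51597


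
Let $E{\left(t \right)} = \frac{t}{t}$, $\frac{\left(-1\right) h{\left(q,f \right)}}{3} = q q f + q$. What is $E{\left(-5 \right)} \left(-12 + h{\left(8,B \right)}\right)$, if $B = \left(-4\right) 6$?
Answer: $4572$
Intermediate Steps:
$B = -24$
$h{\left(q,f \right)} = - 3 q - 3 f q^{2}$ ($h{\left(q,f \right)} = - 3 \left(q q f + q\right) = - 3 \left(q^{2} f + q\right) = - 3 \left(f q^{2} + q\right) = - 3 \left(q + f q^{2}\right) = - 3 q - 3 f q^{2}$)
$E{\left(t \right)} = 1$
$E{\left(-5 \right)} \left(-12 + h{\left(8,B \right)}\right) = 1 \left(-12 - 24 \left(1 - 192\right)\right) = 1 \left(-12 - 24 \left(-191\right)\right) = 1 \left(-12 + 4584\right) = 1 \cdot 4572 = 4572$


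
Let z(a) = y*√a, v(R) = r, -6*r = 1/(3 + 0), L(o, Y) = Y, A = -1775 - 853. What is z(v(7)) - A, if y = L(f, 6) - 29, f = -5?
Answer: 2628 - 23*I*√2/6 ≈ 2628.0 - 5.4212*I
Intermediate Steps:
A = -2628
r = -1/18 (r = -1/(6*(3 + 0)) = -⅙/3 = -⅙*⅓ = -1/18 ≈ -0.055556)
y = -23 (y = 6 - 29 = -23)
v(R) = -1/18
z(a) = -23*√a
z(v(7)) - A = -23*I*√2/6 - 1*(-2628) = -23*I*√2/6 + 2628 = 2628 - 23*I*√2/6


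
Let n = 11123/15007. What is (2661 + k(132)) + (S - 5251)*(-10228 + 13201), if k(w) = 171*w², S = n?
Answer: -189491204727/15007 ≈ -1.2627e+7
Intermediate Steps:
n = 11123/15007 (n = 11123*(1/15007) = 11123/15007 ≈ 0.74119)
S = 11123/15007 ≈ 0.74119
(2661 + k(132)) + (S - 5251)*(-10228 + 13201) = (2661 + 171*132²) + (11123/15007 - 5251)*(-10228 + 13201) = (2661 + 171*17424) - 78790634/15007*2973 = (2661 + 2979504) - 234244554882/15007 = 2982165 - 234244554882/15007 = -189491204727/15007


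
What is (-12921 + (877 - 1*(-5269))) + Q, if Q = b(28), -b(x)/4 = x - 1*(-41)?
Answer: -7051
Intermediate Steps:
b(x) = -164 - 4*x (b(x) = -4*(x - 1*(-41)) = -4*(x + 41) = -4*(41 + x) = -164 - 4*x)
Q = -276 (Q = -164 - 4*28 = -164 - 112 = -276)
(-12921 + (877 - 1*(-5269))) + Q = (-12921 + (877 - 1*(-5269))) - 276 = (-12921 + (877 + 5269)) - 276 = (-12921 + 6146) - 276 = -6775 - 276 = -7051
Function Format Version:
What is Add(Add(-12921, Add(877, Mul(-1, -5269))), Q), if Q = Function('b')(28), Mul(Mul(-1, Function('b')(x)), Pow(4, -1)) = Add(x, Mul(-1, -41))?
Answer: -7051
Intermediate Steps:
Function('b')(x) = Add(-164, Mul(-4, x)) (Function('b')(x) = Mul(-4, Add(x, Mul(-1, -41))) = Mul(-4, Add(x, 41)) = Mul(-4, Add(41, x)) = Add(-164, Mul(-4, x)))
Q = -276 (Q = Add(-164, Mul(-4, 28)) = Add(-164, -112) = -276)
Add(Add(-12921, Add(877, Mul(-1, -5269))), Q) = Add(Add(-12921, Add(877, Mul(-1, -5269))), -276) = Add(Add(-12921, Add(877, 5269)), -276) = Add(Add(-12921, 6146), -276) = Add(-6775, -276) = -7051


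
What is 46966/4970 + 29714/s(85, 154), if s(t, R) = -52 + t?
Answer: 74614229/82005 ≈ 909.87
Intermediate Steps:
46966/4970 + 29714/s(85, 154) = 46966/4970 + 29714/(-52 + 85) = 46966*(1/4970) + 29714/33 = 23483/2485 + 29714*(1/33) = 23483/2485 + 29714/33 = 74614229/82005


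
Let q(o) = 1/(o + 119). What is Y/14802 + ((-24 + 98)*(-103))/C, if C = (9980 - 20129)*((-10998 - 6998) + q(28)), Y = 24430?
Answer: 109314467309117/66234697481613 ≈ 1.6504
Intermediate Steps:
q(o) = 1/(119 + o)
C = 8949425413/49 (C = (9980 - 20129)*((-10998 - 6998) + 1/(119 + 28)) = -10149*(-17996 + 1/147) = -10149*(-2645411/147) = 8949425413/49 ≈ 1.8264e+8)
Y/14802 + ((-24 + 98)*(-103))/C = 24430/14802 + ((-24 + 98)*(-103))/(8949425413/49) = 24430*(1/14802) + (74*(-103))*(49/8949425413) = 12215/7401 - 7622*49/8949425413 = 12215/7401 - 373478/8949425413 = 109314467309117/66234697481613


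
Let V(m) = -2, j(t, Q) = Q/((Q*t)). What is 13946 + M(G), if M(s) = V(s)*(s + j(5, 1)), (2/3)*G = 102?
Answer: 68198/5 ≈ 13640.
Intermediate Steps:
G = 153 (G = (3/2)*102 = 153)
j(t, Q) = 1/t (j(t, Q) = Q*(1/(Q*t)) = 1/t)
M(s) = -2/5 - 2*s (M(s) = -2*(s + 1/5) = -2*(1/5 + s) = -2/5 - 2*s)
13946 + M(G) = 13946 + (-2/5 - 2*153) = 13946 + (-2/5 - 306) = 13946 - 1532/5 = 68198/5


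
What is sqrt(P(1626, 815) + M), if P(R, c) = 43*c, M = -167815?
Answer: I*sqrt(132770) ≈ 364.38*I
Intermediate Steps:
sqrt(P(1626, 815) + M) = sqrt(43*815 - 167815) = sqrt(35045 - 167815) = sqrt(-132770) = I*sqrt(132770)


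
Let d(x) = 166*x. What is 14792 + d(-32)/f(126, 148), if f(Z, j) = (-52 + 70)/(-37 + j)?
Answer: -53896/3 ≈ -17965.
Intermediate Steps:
f(Z, j) = 18/(-37 + j)
14792 + d(-32)/f(126, 148) = 14792 + (166*(-32))/((18/(-37 + 148))) = 14792 - 5312/(18/111) = 14792 - 5312/(18*(1/111)) = 14792 - 5312/6/37 = 14792 - 5312*37/6 = 14792 - 98272/3 = -53896/3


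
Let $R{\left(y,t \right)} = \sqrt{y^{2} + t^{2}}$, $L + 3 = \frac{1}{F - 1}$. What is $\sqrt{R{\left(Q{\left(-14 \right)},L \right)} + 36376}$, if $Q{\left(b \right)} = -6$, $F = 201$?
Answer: $\frac{\sqrt{14550400 + 2 \sqrt{1798801}}}{20} \approx 190.74$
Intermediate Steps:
$L = - \frac{599}{200}$ ($L = -3 + \frac{1}{201 - 1} = -3 + \frac{1}{200} = - \frac{599}{200} \approx -2.995$)
$R{\left(y,t \right)} = \sqrt{t^{2} + y^{2}}$
$\sqrt{R{\left(Q{\left(-14 \right)},L \right)} + 36376} = \sqrt{\sqrt{\left(- \frac{599}{200}\right)^{2} + \left(-6\right)^{2}} + 36376} = \sqrt{\sqrt{\frac{358801}{40000} + 36} + 36376} = \sqrt{\sqrt{\frac{1798801}{40000}} + 36376} = \sqrt{\frac{\sqrt{1798801}}{200} + 36376} = \sqrt{36376 + \frac{\sqrt{1798801}}{200}}$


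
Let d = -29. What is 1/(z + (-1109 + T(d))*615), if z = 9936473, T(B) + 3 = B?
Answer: 1/9234758 ≈ 1.0829e-7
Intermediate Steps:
T(B) = -3 + B
1/(z + (-1109 + T(d))*615) = 1/(9936473 + (-1109 + (-3 - 29))*615) = 1/(9936473 + (-1109 - 32)*615) = 1/(9936473 - 1141*615) = 1/(9936473 - 701715) = 1/9234758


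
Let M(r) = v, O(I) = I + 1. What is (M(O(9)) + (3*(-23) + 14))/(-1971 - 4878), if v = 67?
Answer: -4/2283 ≈ -0.0017521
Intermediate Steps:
O(I) = 1 + I
M(r) = 67
(M(O(9)) + (3*(-23) + 14))/(-1971 - 4878) = (67 + (3*(-23) + 14))/(-1971 - 4878) = (67 + (-69 + 14))/(-6849) = (67 - 55)*(-1/6849) = 12*(-1/6849) = -4/2283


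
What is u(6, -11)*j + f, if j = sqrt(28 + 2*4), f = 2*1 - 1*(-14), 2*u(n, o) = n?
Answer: 34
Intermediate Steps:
u(n, o) = n/2
f = 16 (f = 2 + 14 = 16)
j = 6 (j = sqrt(28 + 8) = sqrt(36) = 6)
u(6, -11)*j + f = ((1/2)*6)*6 + 16 = 3*6 + 16 = 18 + 16 = 34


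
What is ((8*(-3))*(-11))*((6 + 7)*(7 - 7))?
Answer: 0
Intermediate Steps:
((8*(-3))*(-11))*((6 + 7)*(7 - 7)) = (-24*(-11))*(13*0) = 264*0 = 0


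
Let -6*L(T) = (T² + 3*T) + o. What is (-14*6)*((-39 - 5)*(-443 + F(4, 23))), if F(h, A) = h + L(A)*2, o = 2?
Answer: -2361744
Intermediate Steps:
L(T) = -⅓ - T/2 - T²/6 (L(T) = -((T² + 3*T) + 2)/6 = -(2 + T² + 3*T)/6 = -⅓ - T/2 - T²/6)
F(h, A) = -⅔ + h - A - A²/3 (F(h, A) = h + (-⅓ - A/2 - A²/6)*2 = h + (-⅔ - A - A²/3) = -⅔ + h - A - A²/3)
(-14*6)*((-39 - 5)*(-443 + F(4, 23))) = (-14*6)*((-39 - 5)*(-443 + (-⅔ + 4 - 1*23 - ⅓*23²))) = -(-3696)*(-443 + (-⅔ + 4 - 23 - ⅓*529)) = -(-3696)*(-443 + (-⅔ + 4 - 23 - 529/3)) = -(-3696)*(-443 - 196) = -(-3696)*(-639) = -84*28116 = -2361744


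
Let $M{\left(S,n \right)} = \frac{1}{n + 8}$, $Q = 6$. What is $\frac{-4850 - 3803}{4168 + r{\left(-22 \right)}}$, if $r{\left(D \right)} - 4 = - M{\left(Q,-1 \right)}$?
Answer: $- \frac{60571}{29203} \approx -2.0741$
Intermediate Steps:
$M{\left(S,n \right)} = \frac{1}{8 + n}$
$r{\left(D \right)} = \frac{27}{7}$ ($r{\left(D \right)} = 4 - \frac{1}{8 - 1} = 4 - \frac{1}{7} = \frac{27}{7}$)
$\frac{-4850 - 3803}{4168 + r{\left(-22 \right)}} = \frac{-4850 - 3803}{4168 + \frac{27}{7}} = - \frac{8653}{\frac{29203}{7}} = \left(-8653\right) \frac{7}{29203} = - \frac{60571}{29203}$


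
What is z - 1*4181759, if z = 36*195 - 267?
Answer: -4175006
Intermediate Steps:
z = 6753 (z = 7020 - 267 = 6753)
z - 1*4181759 = 6753 - 1*4181759 = 6753 - 4181759 = -4175006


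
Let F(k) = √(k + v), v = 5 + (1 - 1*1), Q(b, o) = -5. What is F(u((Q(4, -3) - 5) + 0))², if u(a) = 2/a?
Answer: 24/5 ≈ 4.8000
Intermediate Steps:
v = 5 (v = 5 + (1 - 1) = 5 + 0 = 5)
F(k) = √(5 + k) (F(k) = √(k + 5) = √(5 + k))
F(u((Q(4, -3) - 5) + 0))² = (√(5 + 2/((-5 - 5) + 0)))² = (√(5 + 2/(-10 + 0)))² = (√(5 + 2/(-10)))² = (√(5 + 2*(-⅒)))² = (√(5 - ⅕))² = (√(24/5))² = (2*√30/5)² = 24/5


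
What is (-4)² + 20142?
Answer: 20158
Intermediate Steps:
(-4)² + 20142 = 16 + 20142 = 20158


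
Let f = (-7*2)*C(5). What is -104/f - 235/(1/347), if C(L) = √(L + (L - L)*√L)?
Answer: -81545 + 52*√5/35 ≈ -81542.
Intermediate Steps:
C(L) = √L (C(L) = √(L + 0*√L) = √(L + 0) = √L)
f = -14*√5 (f = (-7*2)*√5 = -14*√5 ≈ -31.305)
-104/f - 235/(1/347) = -104*(-√5/70) - 235/(1/347) = -(-52)*√5/35 - 235/1/347 = 52*√5/35 - 235*347 = 52*√5/35 - 81545 = -81545 + 52*√5/35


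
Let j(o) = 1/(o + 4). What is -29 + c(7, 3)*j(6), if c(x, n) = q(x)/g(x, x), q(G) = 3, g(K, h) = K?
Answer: -2027/70 ≈ -28.957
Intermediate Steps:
j(o) = 1/(4 + o)
c(x, n) = 3/x
-29 + c(7, 3)*j(6) = -29 + (3/7)/(4 + 6) = -29 + (3*(1/7))/10 = -29 + (3/7)*(1/10) = -29 + 3/70 = -2027/70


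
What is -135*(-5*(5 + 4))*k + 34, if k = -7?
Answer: -42491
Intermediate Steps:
-135*(-5*(5 + 4))*k + 34 = -135*(-5*(5 + 4))*(-7) + 34 = -135*(-5*9)*(-7) + 34 = -(-6075)*(-7) + 34 = -135*315 + 34 = -42525 + 34 = -42491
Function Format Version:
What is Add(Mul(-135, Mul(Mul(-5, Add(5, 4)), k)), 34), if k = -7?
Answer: -42491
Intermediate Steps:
Add(Mul(-135, Mul(Mul(-5, Add(5, 4)), k)), 34) = Add(Mul(-135, Mul(Mul(-5, Add(5, 4)), -7)), 34) = Add(Mul(-135, Mul(Mul(-5, 9), -7)), 34) = Add(Mul(-135, Mul(-45, -7)), 34) = Add(Mul(-135, 315), 34) = Add(-42525, 34) = -42491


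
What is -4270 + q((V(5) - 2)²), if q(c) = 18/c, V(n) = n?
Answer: -4268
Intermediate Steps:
-4270 + q((V(5) - 2)²) = -4270 + 18/((5 - 2)²) = -4270 + 18/(3²) = -4270 + 18/9 = -4270 + 18*(⅑) = -4270 + 2 = -4268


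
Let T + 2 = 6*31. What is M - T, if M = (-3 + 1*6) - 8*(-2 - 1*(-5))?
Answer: -205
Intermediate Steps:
T = 184 (T = -2 + 6*31 = -2 + 186 = 184)
M = -21 (M = (-3 + 6) - 8*(-2 + 5) = 3 - 8*3 = 3 - 24 = -21)
M - T = -21 - 1*184 = -21 - 184 = -205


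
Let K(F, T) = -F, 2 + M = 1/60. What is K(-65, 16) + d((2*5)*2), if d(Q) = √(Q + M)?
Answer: 65 + √16215/30 ≈ 69.245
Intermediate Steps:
M = -119/60 (M = -2 + 1/60 = -119/60 ≈ -1.9833)
d(Q) = √(-119/60 + Q) (d(Q) = √(Q - 119/60) = √(-119/60 + Q))
K(-65, 16) + d((2*5)*2) = -1*(-65) + √(-1785 + 900*((2*5)*2))/30 = 65 + √(-1785 + 900*(10*2))/30 = 65 + √(-1785 + 900*20)/30 = 65 + √(-1785 + 18000)/30 = 65 + √16215/30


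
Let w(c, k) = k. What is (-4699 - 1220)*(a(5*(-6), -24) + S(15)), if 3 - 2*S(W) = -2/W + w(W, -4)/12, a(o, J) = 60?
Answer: -1826998/5 ≈ -3.6540e+5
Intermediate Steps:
S(W) = 5/3 + 1/W (S(W) = 3/2 - (-2/W - 4/12)/2 = 3/2 - (-2/W - 4*1/12)/2 = 3/2 - (-2/W - 1/3)/2 = 3/2 - (-1/3 - 2/W)/2 = 3/2 + (1/6 + 1/W) = 5/3 + 1/W)
(-4699 - 1220)*(a(5*(-6), -24) + S(15)) = (-4699 - 1220)*(60 + (5/3 + 1/15)) = -5919*(60 + (5/3 + 1/15)) = -5919*(60 + 26/15) = -5919*926/15 = -1826998/5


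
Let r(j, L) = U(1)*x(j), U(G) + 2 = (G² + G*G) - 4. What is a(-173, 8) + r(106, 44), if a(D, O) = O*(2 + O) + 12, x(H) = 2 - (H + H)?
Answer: 932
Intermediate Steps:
U(G) = -6 + 2*G² (U(G) = -2 + ((G² + G*G) - 4) = -2 + ((G² + G²) - 4) = -2 + (2*G² - 4) = -2 + (-4 + 2*G²) = -6 + 2*G²)
x(H) = 2 - 2*H
a(D, O) = 12 + O*(2 + O)
r(j, L) = -8 + 8*j (r(j, L) = (-6 + 2*1²)*(2 - 2*j) = (-6 + 2*1)*(2 - 2*j) = (-6 + 2)*(2 - 2*j) = -4*(2 - 2*j) = -8 + 8*j)
a(-173, 8) + r(106, 44) = (12 + 8² + 2*8) + (-8 + 8*106) = (12 + 64 + 16) + (-8 + 848) = 92 + 840 = 932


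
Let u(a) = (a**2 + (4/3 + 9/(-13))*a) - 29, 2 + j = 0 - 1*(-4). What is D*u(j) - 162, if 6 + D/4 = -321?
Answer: 401194/13 ≈ 30861.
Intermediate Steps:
D = -1308 (D = -24 + 4*(-321) = -24 - 1284 = -1308)
j = 2 (j = -2 + (0 - 1*(-4)) = -2 + (0 + 4) = -2 + 4 = 2)
u(a) = -29 + a**2 + 25*a/39 (u(a) = (a**2 + (4*(1/3) + 9*(-1/13))*a) - 29 = (a**2 + (4/3 - 9/13)*a) - 29 = (a**2 + 25*a/39) - 29 = -29 + a**2 + 25*a/39)
D*u(j) - 162 = -1308*(-29 + 2**2 + (25/39)*2) - 162 = -1308*(-29 + 4 + 50/39) - 162 = -1308*(-925/39) - 162 = 403300/13 - 162 = 401194/13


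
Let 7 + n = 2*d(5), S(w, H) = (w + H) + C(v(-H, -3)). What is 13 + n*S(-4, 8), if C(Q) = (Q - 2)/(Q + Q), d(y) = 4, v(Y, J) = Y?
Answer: 141/8 ≈ 17.625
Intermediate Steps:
C(Q) = (-2 + Q)/(2*Q) (C(Q) = (-2 + Q)/((2*Q)) = (-2 + Q)*(1/(2*Q)) = (-2 + Q)/(2*Q))
S(w, H) = H + w - (-2 - H)/(2*H) (S(w, H) = (w + H) + (-2 - H)/(2*((-H))) = (H + w) + (-1/H)*(-2 - H)/2 = (H + w) - (-2 - H)/(2*H) = H + w - (-2 - H)/(2*H))
n = 1 (n = -7 + 2*4 = -7 + 8 = 1)
13 + n*S(-4, 8) = 13 + 1*(½ + 8 - 4 + 1/8) = 13 + 1*(½ + 8 - 4 + ⅛) = 13 + 1*(37/8) = 13 + 37/8 = 141/8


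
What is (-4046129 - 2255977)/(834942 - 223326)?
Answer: -1050351/101936 ≈ -10.304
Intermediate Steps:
(-4046129 - 2255977)/(834942 - 223326) = -6302106/611616 = -6302106*1/611616 = -1050351/101936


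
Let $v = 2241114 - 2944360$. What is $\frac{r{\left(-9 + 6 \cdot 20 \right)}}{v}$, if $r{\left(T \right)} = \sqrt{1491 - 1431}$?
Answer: $- \frac{\sqrt{15}}{351623} \approx -1.1015 \cdot 10^{-5}$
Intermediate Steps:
$r{\left(T \right)} = 2 \sqrt{15}$ ($r{\left(T \right)} = \sqrt{60} = 2 \sqrt{15}$)
$v = -703246$ ($v = 2241114 - 2944360 = -703246$)
$\frac{r{\left(-9 + 6 \cdot 20 \right)}}{v} = \frac{2 \sqrt{15}}{-703246} = 2 \sqrt{15} \left(- \frac{1}{703246}\right) = - \frac{\sqrt{15}}{351623}$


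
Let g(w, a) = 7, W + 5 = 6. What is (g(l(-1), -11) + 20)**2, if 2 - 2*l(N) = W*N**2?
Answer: 729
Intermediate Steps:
W = 1 (W = -5 + 6 = 1)
l(N) = 1 - N**2/2
(g(l(-1), -11) + 20)**2 = (7 + 20)**2 = 27**2 = 729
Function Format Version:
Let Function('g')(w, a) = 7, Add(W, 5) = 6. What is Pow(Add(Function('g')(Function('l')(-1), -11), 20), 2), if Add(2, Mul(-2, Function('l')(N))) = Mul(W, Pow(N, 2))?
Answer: 729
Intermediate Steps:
W = 1 (W = Add(-5, 6) = 1)
Function('l')(N) = Add(1, Mul(Rational(-1, 2), Pow(N, 2))) (Function('l')(N) = Add(1, Mul(Rational(-1, 2), Mul(1, Pow(N, 2)))) = Add(1, Mul(Rational(-1, 2), Pow(N, 2))))
Pow(Add(Function('g')(Function('l')(-1), -11), 20), 2) = Pow(Add(7, 20), 2) = Pow(27, 2) = 729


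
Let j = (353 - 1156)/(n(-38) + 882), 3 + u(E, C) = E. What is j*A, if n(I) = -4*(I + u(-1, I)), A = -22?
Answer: 8833/525 ≈ 16.825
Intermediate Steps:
u(E, C) = -3 + E
n(I) = 16 - 4*I (n(I) = -4*(I + (-3 - 1)) = -4*(I - 4) = -4*(-4 + I) = 16 - 4*I)
j = -803/1050 (j = (353 - 1156)/((16 - 4*(-38)) + 882) = -803/((16 + 152) + 882) = -803/(168 + 882) = -803/1050 ≈ -0.76476)
j*A = -803/1050*(-22) = 8833/525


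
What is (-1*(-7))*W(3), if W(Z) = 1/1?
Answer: 7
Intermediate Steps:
W(Z) = 1
(-1*(-7))*W(3) = -1*(-7)*1 = 7*1 = 7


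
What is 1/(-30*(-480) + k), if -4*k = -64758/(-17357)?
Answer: 34714/499849221 ≈ 6.9449e-5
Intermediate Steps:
k = -32379/34714 (k = -(-32379)/(2*(-17357)) = -(-32379)*(-1)/(2*17357) = -1/4*64758/17357 = -32379/34714 ≈ -0.93274)
1/(-30*(-480) + k) = 1/(-30*(-480) - 32379/34714) = 1/(14400 - 32379/34714) = 1/(499849221/34714) = 34714/499849221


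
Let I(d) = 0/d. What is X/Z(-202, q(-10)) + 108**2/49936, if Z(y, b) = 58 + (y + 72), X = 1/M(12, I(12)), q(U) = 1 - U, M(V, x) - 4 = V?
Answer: 836687/3595392 ≈ 0.23271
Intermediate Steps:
I(d) = 0
M(V, x) = 4 + V
X = 1/16 (X = 1/(4 + 12) = 1/16 ≈ 0.062500)
Z(y, b) = 130 + y (Z(y, b) = 58 + (72 + y) = 130 + y)
X/Z(-202, q(-10)) + 108**2/49936 = 1/(16*(130 - 202)) + 108**2/49936 = (1/16)/(-72) + 11664*(1/49936) = (1/16)*(-1/72) + 729/3121 = -1/1152 + 729/3121 = 836687/3595392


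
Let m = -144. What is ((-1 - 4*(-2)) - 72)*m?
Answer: 9360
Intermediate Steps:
((-1 - 4*(-2)) - 72)*m = ((-1 - 4*(-2)) - 72)*(-144) = ((-1 + 8) - 72)*(-144) = (7 - 72)*(-144) = -65*(-144) = 9360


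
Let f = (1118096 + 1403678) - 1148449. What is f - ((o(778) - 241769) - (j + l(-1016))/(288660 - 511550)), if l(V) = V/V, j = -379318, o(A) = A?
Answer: 359815272557/222890 ≈ 1.6143e+6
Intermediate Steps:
l(V) = 1
f = 1373325 (f = 2521774 - 1148449 = 1373325)
f - ((o(778) - 241769) - (j + l(-1016))/(288660 - 511550)) = 1373325 - ((778 - 241769) - (-379318 + 1)/(288660 - 511550)) = 1373325 - (-240991 - (-379317)/(-222890)) = 1373325 - (-240991 - (-379317)*(-1)/222890) = 1373325 - (-240991 - 1*379317/222890) = 1373325 - (-240991 - 379317/222890) = 1373325 - 1*(-53714863307/222890) = 1373325 + 53714863307/222890 = 359815272557/222890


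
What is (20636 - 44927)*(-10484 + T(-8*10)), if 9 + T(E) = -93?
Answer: 257144526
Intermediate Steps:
T(E) = -102 (T(E) = -9 - 93 = -102)
(20636 - 44927)*(-10484 + T(-8*10)) = (20636 - 44927)*(-10484 - 102) = -24291*(-10586) = 257144526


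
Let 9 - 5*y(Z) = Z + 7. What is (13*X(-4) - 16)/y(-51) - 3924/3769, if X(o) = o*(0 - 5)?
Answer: 4390208/199757 ≈ 21.978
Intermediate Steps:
X(o) = -5*o (X(o) = o*(-5) = -5*o)
y(Z) = 2/5 - Z/5 (y(Z) = 9/5 - (Z + 7)/5 = 9/5 - (7 + Z)/5 = 9/5 + (-7/5 - Z/5) = 2/5 - Z/5)
(13*X(-4) - 16)/y(-51) - 3924/3769 = (13*(-5*(-4)) - 16)/(2/5 - 1/5*(-51)) - 3924/3769 = (13*20 - 16)/(2/5 + 51/5) - 3924*1/3769 = (260 - 16)/(53/5) - 3924/3769 = 244*(5/53) - 3924/3769 = 1220/53 - 3924/3769 = 4390208/199757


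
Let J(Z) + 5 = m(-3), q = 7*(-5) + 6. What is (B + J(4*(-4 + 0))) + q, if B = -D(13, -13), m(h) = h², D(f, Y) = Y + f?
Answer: -25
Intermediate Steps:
q = -29 (q = -35 + 6 = -29)
J(Z) = 4 (J(Z) = -5 + (-3)² = -5 + 9 = 4)
B = 0 (B = -(-13 + 13) = -1*0 = 0)
(B + J(4*(-4 + 0))) + q = (0 + 4) - 29 = 4 - 29 = -25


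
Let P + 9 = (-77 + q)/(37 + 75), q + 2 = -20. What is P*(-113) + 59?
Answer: 131699/112 ≈ 1175.9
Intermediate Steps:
q = -22 (q = -2 - 20 = -22)
P = -1107/112 (P = -9 + (-77 - 22)/(37 + 75) = -9 - 99/112 = -1107/112 ≈ -9.8839)
P*(-113) + 59 = -1107/112*(-113) + 59 = 125091/112 + 59 = 131699/112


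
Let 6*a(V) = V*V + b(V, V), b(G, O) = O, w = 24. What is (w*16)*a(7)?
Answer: 3584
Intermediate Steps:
a(V) = V/6 + V²/6 (a(V) = (V*V + V)/6 = (V² + V)/6 = (V + V²)/6 = V/6 + V²/6)
(w*16)*a(7) = (24*16)*((⅙)*7*(1 + 7)) = 384*((⅙)*7*8) = 384*(28/3) = 3584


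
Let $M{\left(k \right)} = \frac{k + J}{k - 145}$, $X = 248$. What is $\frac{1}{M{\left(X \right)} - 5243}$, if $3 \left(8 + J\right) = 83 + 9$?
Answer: $- \frac{309}{1619275} \approx -0.00019083$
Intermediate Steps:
$J = \frac{68}{3}$ ($J = -8 + \frac{83 + 9}{3} = -8 + \frac{1}{3} \cdot 92 = -8 + \frac{92}{3} = \frac{68}{3} \approx 22.667$)
$M{\left(k \right)} = \frac{\frac{68}{3} + k}{-145 + k}$ ($M{\left(k \right)} = \frac{k + \frac{68}{3}}{k - 145} = \frac{\frac{68}{3} + k}{-145 + k}$)
$\frac{1}{M{\left(X \right)} - 5243} = \frac{1}{\frac{\frac{68}{3} + 248}{-145 + 248} - 5243} = \frac{1}{\frac{1}{103} \cdot \frac{812}{3} - 5243} = \frac{1}{\frac{812}{309} - 5243} = \frac{1}{- \frac{1619275}{309}} = - \frac{309}{1619275}$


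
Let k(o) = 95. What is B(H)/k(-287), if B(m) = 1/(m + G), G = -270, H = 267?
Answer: -1/285 ≈ -0.0035088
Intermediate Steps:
B(m) = 1/(-270 + m) (B(m) = 1/(m - 270) = 1/(-270 + m))
B(H)/k(-287) = 1/((-270 + 267)*95) = (1/95)/(-3) = -⅓*1/95 = -1/285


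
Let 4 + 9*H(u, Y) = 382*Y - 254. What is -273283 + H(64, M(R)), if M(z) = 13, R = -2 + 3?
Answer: -2454839/9 ≈ -2.7276e+5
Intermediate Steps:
R = 1
H(u, Y) = -86/3 + 382*Y/9 (H(u, Y) = -4/9 + (382*Y - 254)/9 = -4/9 + (-254 + 382*Y)/9 = -4/9 + (-254/9 + 382*Y/9) = -86/3 + 382*Y/9)
-273283 + H(64, M(R)) = -273283 + (-86/3 + (382/9)*13) = -273283 + (-86/3 + 4966/9) = -273283 + 4708/9 = -2454839/9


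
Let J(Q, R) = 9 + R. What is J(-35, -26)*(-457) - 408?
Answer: 7361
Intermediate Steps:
J(-35, -26)*(-457) - 408 = (9 - 26)*(-457) - 408 = -17*(-457) - 408 = 7769 - 408 = 7361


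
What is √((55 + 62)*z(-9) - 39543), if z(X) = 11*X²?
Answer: 8*√1011 ≈ 254.37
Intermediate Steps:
√((55 + 62)*z(-9) - 39543) = √((55 + 62)*(11*(-9)²) - 39543) = √(117*(11*81) - 39543) = √(117*891 - 39543) = √(104247 - 39543) = √64704 = 8*√1011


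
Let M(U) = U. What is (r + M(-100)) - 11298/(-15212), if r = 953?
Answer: 6493567/7606 ≈ 853.74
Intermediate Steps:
(r + M(-100)) - 11298/(-15212) = (953 - 100) - 11298/(-15212) = 853 - 11298*(-1/15212) = 853 + 5649/7606 = 6493567/7606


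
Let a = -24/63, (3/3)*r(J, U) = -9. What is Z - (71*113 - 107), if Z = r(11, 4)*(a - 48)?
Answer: -52364/7 ≈ -7480.6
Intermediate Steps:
r(J, U) = -9
a = -8/21 (a = -24*1/63 = -8/21 ≈ -0.38095)
Z = 3048/7 (Z = -9*(-8/21 - 48) = -9*(-1016/21) = 3048/7 ≈ 435.43)
Z - (71*113 - 107) = 3048/7 - (71*113 - 107) = 3048/7 - (8023 - 107) = 3048/7 - 1*7916 = 3048/7 - 7916 = -52364/7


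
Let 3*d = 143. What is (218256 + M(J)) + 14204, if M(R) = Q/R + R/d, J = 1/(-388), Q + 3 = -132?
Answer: 15804062557/55484 ≈ 2.8484e+5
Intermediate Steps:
Q = -135 (Q = -3 - 132 = -135)
d = 143/3 (d = (⅓)*143 = 143/3 ≈ 47.667)
J = -1/388 ≈ -0.0025773
M(R) = -135/R + 3*R/143 (M(R) = -135/R + R/(143/3) = -135/R + R*(3/143) = -135/R + 3*R/143)
(218256 + M(J)) + 14204 = (218256 + (-135/(-1/388) + (3/143)*(-1/388))) + 14204 = (218256 + (-135*(-388) - 3/55484)) + 14204 = (218256 + (52380 - 3/55484)) + 14204 = (218256 + 2906251917/55484) + 14204 = 15015967821/55484 + 14204 = 15804062557/55484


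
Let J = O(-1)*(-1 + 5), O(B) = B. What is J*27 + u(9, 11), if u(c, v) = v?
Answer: -97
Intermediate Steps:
J = -4 (J = -(-1 + 5) = -1*4 = -4)
J*27 + u(9, 11) = -4*27 + 11 = -108 + 11 = -97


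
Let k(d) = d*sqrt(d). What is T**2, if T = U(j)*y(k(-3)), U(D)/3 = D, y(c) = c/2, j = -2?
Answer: -243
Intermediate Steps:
k(d) = d**(3/2)
y(c) = c/2 (y(c) = c*(1/2) = c/2)
U(D) = 3*D
T = 9*I*sqrt(3) (T = (3*(-2))*((-3)**(3/2)/2) = -3*(-3*I*sqrt(3)) = -(-9)*I*sqrt(3) = 9*I*sqrt(3) ≈ 15.588*I)
T**2 = (9*I*sqrt(3))**2 = -243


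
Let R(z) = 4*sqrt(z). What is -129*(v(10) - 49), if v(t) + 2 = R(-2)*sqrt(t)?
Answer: 6579 - 1032*I*sqrt(5) ≈ 6579.0 - 2307.6*I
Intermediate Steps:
v(t) = -2 + 4*I*sqrt(2)*sqrt(t) (v(t) = -2 + (4*sqrt(-2))*sqrt(t) = -2 + (4*(I*sqrt(2)))*sqrt(t) = -2 + (4*I*sqrt(2))*sqrt(t) = -2 + 4*I*sqrt(2)*sqrt(t))
-129*(v(10) - 49) = -129*((-2 + 4*I*sqrt(2)*sqrt(10)) - 49) = -129*((-2 + 8*I*sqrt(5)) - 49) = -129*(-51 + 8*I*sqrt(5)) = 6579 - 1032*I*sqrt(5)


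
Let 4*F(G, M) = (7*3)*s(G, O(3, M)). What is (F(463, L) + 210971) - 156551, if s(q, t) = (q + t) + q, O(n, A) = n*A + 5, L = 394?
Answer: 262053/4 ≈ 65513.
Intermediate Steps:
O(n, A) = 5 + A*n (O(n, A) = A*n + 5 = 5 + A*n)
s(q, t) = t + 2*q
F(G, M) = 105/4 + 21*G/2 + 63*M/4 (F(G, M) = ((7*3)*((5 + M*3) + 2*G))/4 = (21*((5 + 3*M) + 2*G))/4 = (21*(5 + 2*G + 3*M))/4 = (105 + 42*G + 63*M)/4 = 105/4 + 21*G/2 + 63*M/4)
(F(463, L) + 210971) - 156551 = ((105/4 + (21/2)*463 + (63/4)*394) + 210971) - 156551 = ((105/4 + 9723/2 + 12411/2) + 210971) - 156551 = (44373/4 + 210971) - 156551 = 888257/4 - 156551 = 262053/4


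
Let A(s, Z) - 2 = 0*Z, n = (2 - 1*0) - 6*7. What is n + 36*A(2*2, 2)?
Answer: 32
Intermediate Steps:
n = -40 (n = (2 + 0) - 42 = 2 - 42 = -40)
A(s, Z) = 2 (A(s, Z) = 2 + 0*Z = 2 + 0 = 2)
n + 36*A(2*2, 2) = -40 + 36*2 = -40 + 72 = 32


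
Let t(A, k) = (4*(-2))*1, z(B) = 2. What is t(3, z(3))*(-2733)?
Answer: 21864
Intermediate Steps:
t(A, k) = -8 (t(A, k) = -8*1 = -8)
t(3, z(3))*(-2733) = -8*(-2733) = 21864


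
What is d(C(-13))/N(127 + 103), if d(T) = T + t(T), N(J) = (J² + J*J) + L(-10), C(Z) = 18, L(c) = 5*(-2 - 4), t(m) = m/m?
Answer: 19/105770 ≈ 0.00017964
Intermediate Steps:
t(m) = 1
L(c) = -30 (L(c) = 5*(-6) = -30)
N(J) = -30 + 2*J² (N(J) = (J² + J*J) - 30 = (J² + J²) - 30 = 2*J² - 30 = -30 + 2*J²)
d(T) = 1 + T (d(T) = T + 1 = 1 + T)
d(C(-13))/N(127 + 103) = (1 + 18)/(-30 + 2*(127 + 103)²) = 19/(-30 + 2*230²) = 19/(-30 + 2*52900) = 19/(-30 + 105800) = 19/105770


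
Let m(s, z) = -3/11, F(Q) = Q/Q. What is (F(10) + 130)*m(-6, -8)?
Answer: -393/11 ≈ -35.727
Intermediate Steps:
F(Q) = 1
m(s, z) = -3/11 (m(s, z) = -3*1/11 = -3/11)
(F(10) + 130)*m(-6, -8) = (1 + 130)*(-3/11) = 131*(-3/11) = -393/11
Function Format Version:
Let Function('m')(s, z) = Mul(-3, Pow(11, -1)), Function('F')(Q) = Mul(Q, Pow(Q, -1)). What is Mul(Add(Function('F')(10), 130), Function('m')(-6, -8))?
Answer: Rational(-393, 11) ≈ -35.727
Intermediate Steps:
Function('F')(Q) = 1
Function('m')(s, z) = Rational(-3, 11) (Function('m')(s, z) = Mul(-3, Rational(1, 11)) = Rational(-3, 11))
Mul(Add(Function('F')(10), 130), Function('m')(-6, -8)) = Mul(Add(1, 130), Rational(-3, 11)) = Mul(131, Rational(-3, 11)) = Rational(-393, 11)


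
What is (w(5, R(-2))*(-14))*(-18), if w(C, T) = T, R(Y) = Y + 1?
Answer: -252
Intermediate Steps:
R(Y) = 1 + Y
(w(5, R(-2))*(-14))*(-18) = ((1 - 2)*(-14))*(-18) = -1*(-14)*(-18) = 14*(-18) = -252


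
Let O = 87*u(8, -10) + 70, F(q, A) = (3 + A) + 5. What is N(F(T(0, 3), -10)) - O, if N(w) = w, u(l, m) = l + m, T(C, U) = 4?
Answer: 102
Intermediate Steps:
F(q, A) = 8 + A
O = -104 (O = 87*(8 - 10) + 70 = 87*(-2) + 70 = -174 + 70 = -104)
N(F(T(0, 3), -10)) - O = (8 - 10) - 1*(-104) = -2 + 104 = 102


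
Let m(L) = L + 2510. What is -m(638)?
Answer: -3148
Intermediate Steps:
m(L) = 2510 + L
-m(638) = -(2510 + 638) = -1*3148 = -3148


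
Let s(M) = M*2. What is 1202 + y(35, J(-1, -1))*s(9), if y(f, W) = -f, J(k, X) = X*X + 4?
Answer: 572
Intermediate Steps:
J(k, X) = 4 + X² (J(k, X) = X² + 4 = 4 + X²)
s(M) = 2*M
1202 + y(35, J(-1, -1))*s(9) = 1202 + (-1*35)*(2*9) = 1202 - 35*18 = 1202 - 630 = 572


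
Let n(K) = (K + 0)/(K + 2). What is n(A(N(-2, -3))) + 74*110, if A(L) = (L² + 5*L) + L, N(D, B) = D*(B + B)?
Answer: 887368/109 ≈ 8141.0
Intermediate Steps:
N(D, B) = 2*B*D (N(D, B) = D*(2*B) = 2*B*D)
A(L) = L² + 6*L
n(K) = K/(2 + K)
n(A(N(-2, -3))) + 74*110 = ((2*(-3)*(-2))*(6 + 2*(-3)*(-2)))/(2 + (2*(-3)*(-2))*(6 + 2*(-3)*(-2))) + 74*110 = (12*(6 + 12))/(2 + 12*(6 + 12)) + 8140 = (12*18)/(2 + 12*18) + 8140 = 216/(2 + 216) + 8140 = 216/218 + 8140 = 216*(1/218) + 8140 = 108/109 + 8140 = 887368/109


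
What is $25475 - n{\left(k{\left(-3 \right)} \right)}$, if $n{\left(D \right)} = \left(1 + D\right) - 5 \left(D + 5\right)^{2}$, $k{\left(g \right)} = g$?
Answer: $25497$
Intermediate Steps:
$n{\left(D \right)} = 1 + D - 5 \left(5 + D\right)^{2}$ ($n{\left(D \right)} = \left(1 + D\right) - 5 \left(5 + D\right)^{2} = 1 + D - 5 \left(5 + D\right)^{2}$)
$25475 - n{\left(k{\left(-3 \right)} \right)} = 25475 - \left(1 - 3 - 5 \left(5 - 3\right)^{2}\right) = 25475 - \left(1 - 3 - 5 \cdot 2^{2}\right) = 25475 - \left(1 - 3 - 20\right) = 25475 - -22 = 25475 + 22 = 25497$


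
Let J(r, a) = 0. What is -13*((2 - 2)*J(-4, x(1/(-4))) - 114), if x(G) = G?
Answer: 1482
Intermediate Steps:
-13*((2 - 2)*J(-4, x(1/(-4))) - 114) = -13*((2 - 2)*0 - 114) = -13*(0*0 - 114) = -13*(0 - 114) = -13*(-114) = 1482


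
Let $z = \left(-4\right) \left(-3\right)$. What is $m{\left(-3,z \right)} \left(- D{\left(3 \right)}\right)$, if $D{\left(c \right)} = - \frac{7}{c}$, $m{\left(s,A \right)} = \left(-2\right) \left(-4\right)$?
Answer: $\frac{56}{3} \approx 18.667$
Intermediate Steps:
$z = 12$
$m{\left(s,A \right)} = 8$
$m{\left(-3,z \right)} \left(- D{\left(3 \right)}\right) = 8 \left(- \frac{-7}{3}\right) = 8 \left(\left(-1\right) \left(- \frac{7}{3}\right)\right) = 8 \cdot \frac{7}{3} = \frac{56}{3}$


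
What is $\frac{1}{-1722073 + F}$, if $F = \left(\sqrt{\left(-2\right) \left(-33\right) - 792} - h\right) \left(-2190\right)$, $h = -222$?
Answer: $\frac{i}{- 2208253 i + 24090 \sqrt{6}} \approx -4.5252 \cdot 10^{-7} + 1.2092 \cdot 10^{-8} i$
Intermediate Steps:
$F = -486180 - 24090 i \sqrt{6}$ ($F = \left(\sqrt{\left(-2\right) \left(-33\right) - 792} - -222\right) \left(-2190\right) = \left(\sqrt{66 - 792} + 222\right) \left(-2190\right) = \left(\sqrt{-726} + 222\right) \left(-2190\right) = \left(11 i \sqrt{6} + 222\right) \left(-2190\right) = \left(222 + 11 i \sqrt{6}\right) \left(-2190\right) = -486180 - 24090 i \sqrt{6} \approx -4.8618 \cdot 10^{5} - 59008.0 i$)
$\frac{1}{-1722073 + F} = \frac{1}{-1722073 - \left(486180 + 24090 i \sqrt{6}\right)} = \frac{1}{-2208253 - 24090 i \sqrt{6}}$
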